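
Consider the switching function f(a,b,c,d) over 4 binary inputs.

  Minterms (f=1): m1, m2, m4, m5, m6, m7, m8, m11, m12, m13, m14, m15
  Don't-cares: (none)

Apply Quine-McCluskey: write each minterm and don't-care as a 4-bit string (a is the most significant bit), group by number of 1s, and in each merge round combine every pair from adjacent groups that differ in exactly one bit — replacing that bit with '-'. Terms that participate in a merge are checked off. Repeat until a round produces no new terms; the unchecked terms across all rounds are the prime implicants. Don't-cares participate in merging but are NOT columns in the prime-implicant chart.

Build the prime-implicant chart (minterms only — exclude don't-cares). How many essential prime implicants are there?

[col 0] 0001*, 0010*, 0100*, 0101*, 0110*, 0111*, 1000*, 1011*, 1100*, 1101*, 1110*, 1111*
[col 1] -100*, -101*, -110*, -111*, 0-01, 0-10, 01-0*, 01-1*, 010-*, 011-*, 1-00, 1-11, 11-0*, 11-1*, 110-*, 111-*
[col 2] -1-0*, -1-1*, -10-*, -11-*, 01--*, 11--*
[col 3] -1--
Prime implicants: -1--, 0-01, 0-10, 1-00, 1-11
PI chart (minterm → PIs covering it):
  1 | 0-01  (sole → essential)
  2 | 0-10  (sole → essential)
  4 | -1--  (sole → essential)
  5 | -1--,0-01
  6 | -1--,0-10
  7 | -1--  (sole → essential)
  8 | 1-00  (sole → essential)
  11 | 1-11  (sole → essential)
  12 | -1--,1-00
  13 | -1--  (sole → essential)
  14 | -1--  (sole → essential)
  15 | -1--,1-11
Essential prime implicants: -1--, 0-01, 0-10, 1-00, 1-11

5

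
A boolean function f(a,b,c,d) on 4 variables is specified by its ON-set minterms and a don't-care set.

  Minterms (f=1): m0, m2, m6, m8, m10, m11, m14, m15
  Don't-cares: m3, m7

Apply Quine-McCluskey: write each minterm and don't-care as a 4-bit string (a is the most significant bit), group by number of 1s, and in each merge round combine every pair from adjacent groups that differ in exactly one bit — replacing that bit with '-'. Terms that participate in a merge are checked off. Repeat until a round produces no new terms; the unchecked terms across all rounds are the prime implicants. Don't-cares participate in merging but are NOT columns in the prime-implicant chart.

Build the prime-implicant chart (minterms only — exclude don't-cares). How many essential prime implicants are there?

2

[col 0] 0000*, 0010*, 0011*, 0110*, 0111*, 1000*, 1010*, 1011*, 1110*, 1111*
[col 1] -000*, -010*, -011*, -110*, -111*, 0-10*, 0-11*, 00-0*, 001-*, 011-*, 1-10*, 1-11*, 10-0*, 101-*, 111-*
[col 2] --10*, --11*, -0-0, -01-*, -11-*, 0-1-*, 1-1-*
[col 3] --1-
Prime implicants: --1-, -0-0
PI chart (minterm → PIs covering it):
  0 | -0-0  (sole → essential)
  2 | --1-,-0-0
  6 | --1-  (sole → essential)
  8 | -0-0  (sole → essential)
  10 | --1-,-0-0
  11 | --1-  (sole → essential)
  14 | --1-  (sole → essential)
  15 | --1-  (sole → essential)
Essential prime implicants: --1-, -0-0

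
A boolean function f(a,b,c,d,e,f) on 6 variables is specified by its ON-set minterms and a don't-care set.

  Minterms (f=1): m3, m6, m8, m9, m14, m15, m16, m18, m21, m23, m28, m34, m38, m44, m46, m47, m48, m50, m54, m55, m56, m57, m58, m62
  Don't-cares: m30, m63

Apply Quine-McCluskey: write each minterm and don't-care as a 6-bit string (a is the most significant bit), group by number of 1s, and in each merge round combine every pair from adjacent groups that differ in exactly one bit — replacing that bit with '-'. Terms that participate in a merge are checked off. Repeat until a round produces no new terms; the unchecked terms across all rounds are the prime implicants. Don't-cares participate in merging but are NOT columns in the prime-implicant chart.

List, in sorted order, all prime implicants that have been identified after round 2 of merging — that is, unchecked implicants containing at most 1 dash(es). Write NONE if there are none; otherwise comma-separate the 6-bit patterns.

[col 0] 000011, 000110*, 001000*, 001001*, 001110*, 001111*, 010000*, 010010*, 010101*, 010111*, 011100*, 011110*, 100010*, 100110*, 101100*, 101110*, 101111*, 110000*, 110010*, 110110*, 110111*, 111000*, 111001*, 111010*, 111110*, 111111*
[col 1] -00110*, -01110*, -01111*, -10000*, -10010*, -10111, -11110*, 0-1110*, 00-110*, 00100-, 00111-*, 0100-0*, 0101-1, 0111-0, 1-0010*, 1-0110*, 1-1110*, 1-1111*, 10-110*, 100-10*, 1011-0, 10111-*, 11-000*, 11-010*, 11-110*, 11-111*, 110-10*, 1100-0*, 11011-*, 111-10*, 1110-0*, 11100-, 11111-*
[col 2] --1110, -0-110, -0111-, -100-0, 1--110, 1-0-10, 1-111-, 11--10, 11-0-0, 11-11-
Prime implicants: --1110, -0-110, -0111-, -100-0, -10111, 000011, 00100-, 0101-1, 0111-0, 1--110, 1-0-10, 1-111-, 1011-0, 11--10, 11-0-0, 11-11-, 11100-

-10111, 000011, 00100-, 0101-1, 0111-0, 1011-0, 11100-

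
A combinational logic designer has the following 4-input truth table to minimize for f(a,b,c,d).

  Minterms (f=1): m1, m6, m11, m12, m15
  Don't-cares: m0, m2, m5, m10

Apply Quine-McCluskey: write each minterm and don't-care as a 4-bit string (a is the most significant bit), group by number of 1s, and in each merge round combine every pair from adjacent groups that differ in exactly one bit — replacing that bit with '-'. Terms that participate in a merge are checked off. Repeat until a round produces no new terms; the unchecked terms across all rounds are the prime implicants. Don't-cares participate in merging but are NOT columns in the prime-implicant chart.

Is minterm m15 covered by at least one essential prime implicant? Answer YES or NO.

[col 0] 0000*, 0001*, 0010*, 0101*, 0110*, 1010*, 1011*, 1100, 1111*
[col 1] -010, 0-01, 0-10, 00-0, 000-, 1-11, 101-
Prime implicants: -010, 0-01, 0-10, 00-0, 000-, 1-11, 101-, 1100
PI chart (minterm → PIs covering it):
  1 | 0-01,000-
  6 | 0-10  (sole → essential)
  11 | 1-11,101-
  12 | 1100  (sole → essential)
  15 | 1-11  (sole → essential)
Essential prime implicants: 0-10, 1-11, 1100

YES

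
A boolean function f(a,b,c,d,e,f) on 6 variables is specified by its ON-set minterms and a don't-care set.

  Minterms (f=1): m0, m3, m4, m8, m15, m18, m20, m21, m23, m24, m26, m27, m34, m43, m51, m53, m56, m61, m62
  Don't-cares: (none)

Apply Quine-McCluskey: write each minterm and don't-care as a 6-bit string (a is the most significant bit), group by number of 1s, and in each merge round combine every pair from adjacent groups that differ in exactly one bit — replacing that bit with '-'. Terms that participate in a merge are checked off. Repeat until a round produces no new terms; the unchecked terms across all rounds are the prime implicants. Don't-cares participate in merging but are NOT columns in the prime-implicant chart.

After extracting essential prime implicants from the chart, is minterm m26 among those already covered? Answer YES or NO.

Round 0: 000000✓ 000011 000100✓ 001000✓ 001111 010010✓ 010100✓ 010101✓ 010111✓ 011000✓ 011010✓ 011011✓ 100010 101011 110011 110101✓ 111000✓ 111101✓ 111110
Round 1: -10101 -11000 0-0100 0-1000 00-000 000-00 01-010 0101-1 01010- 0110-0 01101- 11-101
PIs = {-10101, -11000, 0-0100, 0-1000, 00-000, 000-00, 000011, 001111, 01-010, 0101-1, 01010-, 0110-0, 01101-, 100010, 101011, 11-101, 110011, 111110}
Coverage chart:
  m0: 00-000,000-00
  m3: 000011 ←essential
  m4: 0-0100,000-00
  m8: 0-1000,00-000
  m15: 001111 ←essential
  m18: 01-010 ←essential
  m20: 0-0100,01010-
  m21: -10101,0101-1,01010-
  m23: 0101-1 ←essential
  m24: -11000,0-1000,0110-0
  m26: 01-010,0110-0,01101-
  m27: 01101- ←essential
  m34: 100010 ←essential
  m43: 101011 ←essential
  m51: 110011 ←essential
  m53: -10101,11-101
  m56: -11000 ←essential
  m61: 11-101 ←essential
  m62: 111110 ←essential
Essential: -11000, 000011, 001111, 01-010, 0101-1, 01101-, 100010, 101011, 11-101, 110011, 111110

YES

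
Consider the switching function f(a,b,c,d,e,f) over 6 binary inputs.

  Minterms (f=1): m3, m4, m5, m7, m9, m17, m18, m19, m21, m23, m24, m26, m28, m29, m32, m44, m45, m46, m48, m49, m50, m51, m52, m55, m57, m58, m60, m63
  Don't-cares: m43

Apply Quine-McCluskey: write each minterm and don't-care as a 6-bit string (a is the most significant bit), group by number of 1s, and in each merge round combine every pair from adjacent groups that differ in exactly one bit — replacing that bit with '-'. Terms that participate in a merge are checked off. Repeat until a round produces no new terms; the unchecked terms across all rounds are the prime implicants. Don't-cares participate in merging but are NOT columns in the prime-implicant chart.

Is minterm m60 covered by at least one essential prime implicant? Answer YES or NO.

NO

Round 0: 000011✓ 000100✓ 000101✓ 000111✓ 001001 010001✓ 010010✓ 010011✓ 010101✓ 010111✓ 011000✓ 011010✓ 011100✓ 011101✓ 100000✓ 101011 101100✓ 101101✓ 101110✓ 110000✓ 110001✓ 110010✓ 110011✓ 110100✓ 110111✓ 111001✓ 111010✓ 111100✓ 111111✓
Round 1: -10001✓ -10010✓ -10011✓ -10111✓ -11010✓ -11100 0-0011✓ 0-0101✓ 0-0111✓ 000-11✓ 0001-1✓ 00010- 01-010✓ 01-101 010-01✓ 010-11✓ 0100-1✓ 01001-✓ 0101-1✓ 011-00 0110-0 01110- 1-0000 1-1100 1011-0 10110- 11-001 11-010✓ 11-100 11-111 110-00 110-11✓ 1100-0✓ 1100-1✓ 11000-✓ 11001-✓
Round 2: -1-010 -10-11 -100-1 -1001- 0-0-11 0-01-1 010--1 1100--
PIs = {-1-010, -10-11, -100-1, -1001-, -11100, 0-0-11, 0-01-1, 00010-, 001001, 01-101, 010--1, 011-00, 0110-0, 01110-, 1-0000, 1-1100, 101011, 1011-0, 10110-, 11-001, 11-100, 11-111, 110-00, 1100--}
Coverage chart:
  m3: 0-0-11 ←essential
  m4: 00010- ←essential
  m5: 0-01-1,00010-
  m7: 0-0-11,0-01-1
  m9: 001001 ←essential
  m17: -100-1,010--1
  m18: -1-010,-1001-
  m19: -10-11,-100-1,-1001-,0-0-11,010--1
  m21: 0-01-1,01-101,010--1
  m23: -10-11,0-0-11,0-01-1,010--1
  m24: 011-00,0110-0
  m26: -1-010,0110-0
  m28: -11100,011-00,01110-
  m29: 01-101,01110-
  m32: 1-0000 ←essential
  m44: 1-1100,1011-0,10110-
  m45: 10110- ←essential
  m46: 1011-0 ←essential
  m48: 1-0000,110-00,1100--
  m49: -100-1,11-001,1100--
  m50: -1-010,-1001-,1100--
  m51: -10-11,-100-1,-1001-,1100--
  m52: 11-100,110-00
  m55: -10-11,11-111
  m57: 11-001 ←essential
  m58: -1-010 ←essential
  m60: -11100,1-1100,11-100
  m63: 11-111 ←essential
Essential: -1-010, 0-0-11, 00010-, 001001, 1-0000, 1011-0, 10110-, 11-001, 11-111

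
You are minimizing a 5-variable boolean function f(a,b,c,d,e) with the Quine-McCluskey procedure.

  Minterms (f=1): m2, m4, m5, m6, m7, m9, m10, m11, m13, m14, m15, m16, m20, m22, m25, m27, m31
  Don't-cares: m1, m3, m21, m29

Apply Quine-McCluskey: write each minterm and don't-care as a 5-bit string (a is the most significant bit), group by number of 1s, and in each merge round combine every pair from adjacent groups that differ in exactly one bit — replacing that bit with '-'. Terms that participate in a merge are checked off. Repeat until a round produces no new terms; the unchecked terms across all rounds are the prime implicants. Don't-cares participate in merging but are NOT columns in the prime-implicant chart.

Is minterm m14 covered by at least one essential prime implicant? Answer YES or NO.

YES

Round 0: 00001✓ 00010✓ 00011✓ 00100✓ 00101✓ 00110✓ 00111✓ 01001✓ 01010✓ 01011✓ 01101✓ 01110✓ 01111✓ 10000✓ 10100✓ 10101✓ 10110✓ 11001✓ 11011✓ 11101✓ 11111✓
Round 1: -0100✓ -0101✓ -0110✓ -1001✓ -1011✓ -1101✓ -1111✓ 0-001✓ 0-010✓ 0-011✓ 0-101✓ 0-110✓ 0-111✓ 00-01✓ 00-10✓ 00-11✓ 000-1✓ 0001-✓ 001-0✓ 001-1✓ 0010-✓ 0011-✓ 01-01✓ 01-10✓ 01-11✓ 010-1✓ 0101-✓ 011-1✓ 0111-✓ 1-101✓ 10-00 101-0✓ 1010-✓ 11-01✓ 11-11✓ 110-1✓ 111-1✓
Round 2: --101 -01-0 -010- -1-01✓ -1-11✓ -10-1✓ -11-1✓ 0--01✓ 0--10✓ 0--11✓ 0-0-1✓ 0-01-✓ 0-1-1✓ 0-11-✓ 00--1✓ 00-1-✓ 001-- 01--1✓ 01-1-✓ 11--1✓
Round 3: -1--1 0---1 0--1-
PIs = {--101, -01-0, -010-, -1--1, 0---1, 0--1-, 001--, 10-00}
Coverage chart:
  m2: 0--1- ←essential
  m4: -01-0,-010-,001--
  m5: --101,-010-,0---1,001--
  m6: -01-0,0--1-,001--
  m7: 0---1,0--1-,001--
  m9: -1--1,0---1
  m10: 0--1- ←essential
  m11: -1--1,0---1,0--1-
  m13: --101,-1--1,0---1
  m14: 0--1- ←essential
  m15: -1--1,0---1,0--1-
  m16: 10-00 ←essential
  m20: -01-0,-010-,10-00
  m22: -01-0 ←essential
  m25: -1--1 ←essential
  m27: -1--1 ←essential
  m31: -1--1 ←essential
Essential: -01-0, -1--1, 0--1-, 10-00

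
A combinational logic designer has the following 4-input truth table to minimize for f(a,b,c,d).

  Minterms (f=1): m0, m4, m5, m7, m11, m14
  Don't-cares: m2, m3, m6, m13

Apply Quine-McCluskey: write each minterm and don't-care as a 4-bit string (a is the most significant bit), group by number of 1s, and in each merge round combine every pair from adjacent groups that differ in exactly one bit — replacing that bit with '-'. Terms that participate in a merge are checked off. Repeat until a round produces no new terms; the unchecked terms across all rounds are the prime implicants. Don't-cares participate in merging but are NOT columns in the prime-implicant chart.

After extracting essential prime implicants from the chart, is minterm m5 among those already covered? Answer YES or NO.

NO

size-2^0 implicants → 0000(✓)  0010(✓)  0011(✓)  0100(✓)  0101(✓)  0110(✓)  0111(✓)  1011(✓)  1101(✓)  1110(✓)
size-2^1 implicants → -011  -101  -110  0-00(✓)  0-10(✓)  0-11(✓)  00-0(✓)  001-(✓)  01-0(✓)  01-1(✓)  010-(✓)  011-(✓)
size-2^2 implicants → 0--0  0-1-  01--
Unchecked terms (primes): -011, -101, -110, 0--0, 0-1-, 01--
Minterm coverage:
  m0 ⊆ 0--0 [E]
  m4 ⊆ 0--0,01--
  m5 ⊆ -101,01--
  m7 ⊆ 0-1-,01--
  m11 ⊆ -011 [E]
  m14 ⊆ -110 [E]
E = {-011, -110, 0--0}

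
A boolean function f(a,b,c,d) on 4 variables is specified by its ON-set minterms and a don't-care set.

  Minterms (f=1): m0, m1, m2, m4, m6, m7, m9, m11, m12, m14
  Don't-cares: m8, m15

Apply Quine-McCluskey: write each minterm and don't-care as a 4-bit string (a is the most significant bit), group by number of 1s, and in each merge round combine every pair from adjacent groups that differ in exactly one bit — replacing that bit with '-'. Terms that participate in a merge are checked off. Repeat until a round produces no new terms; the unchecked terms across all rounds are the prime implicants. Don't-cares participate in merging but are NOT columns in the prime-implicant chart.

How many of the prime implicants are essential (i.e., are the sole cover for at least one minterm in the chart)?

size-2^0 implicants → 0000(✓)  0001(✓)  0010(✓)  0100(✓)  0110(✓)  0111(✓)  1000(✓)  1001(✓)  1011(✓)  1100(✓)  1110(✓)  1111(✓)
size-2^1 implicants → -000(✓)  -001(✓)  -100(✓)  -110(✓)  -111(✓)  0-00(✓)  0-10(✓)  00-0(✓)  000-(✓)  01-0(✓)  011-(✓)  1-00(✓)  1-11  10-1  100-(✓)  11-0(✓)  111-(✓)
size-2^2 implicants → --00  -00-  -1-0  -11-  0--0
Unchecked terms (primes): --00, -00-, -1-0, -11-, 0--0, 1-11, 10-1
Minterm coverage:
  m0 ⊆ --00,-00-,0--0
  m1 ⊆ -00- [E]
  m2 ⊆ 0--0 [E]
  m4 ⊆ --00,-1-0,0--0
  m6 ⊆ -1-0,-11-,0--0
  m7 ⊆ -11- [E]
  m9 ⊆ -00-,10-1
  m11 ⊆ 1-11,10-1
  m12 ⊆ --00,-1-0
  m14 ⊆ -1-0,-11-
E = {-00-, -11-, 0--0}

3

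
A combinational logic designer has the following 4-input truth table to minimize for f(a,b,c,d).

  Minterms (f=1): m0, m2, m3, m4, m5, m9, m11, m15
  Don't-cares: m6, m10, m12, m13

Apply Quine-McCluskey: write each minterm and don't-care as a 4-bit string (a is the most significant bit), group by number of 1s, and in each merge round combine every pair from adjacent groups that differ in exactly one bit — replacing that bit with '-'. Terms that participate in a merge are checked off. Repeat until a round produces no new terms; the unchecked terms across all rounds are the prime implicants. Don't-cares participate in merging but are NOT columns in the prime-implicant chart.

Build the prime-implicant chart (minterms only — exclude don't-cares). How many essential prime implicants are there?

4

size-2^0 implicants → 0000(✓)  0010(✓)  0011(✓)  0100(✓)  0101(✓)  0110(✓)  1001(✓)  1010(✓)  1011(✓)  1100(✓)  1101(✓)  1111(✓)
size-2^1 implicants → -010(✓)  -011(✓)  -100(✓)  -101(✓)  0-00(✓)  0-10(✓)  00-0(✓)  001-(✓)  01-0(✓)  010-(✓)  1-01(✓)  1-11(✓)  10-1(✓)  101-(✓)  11-1(✓)  110-(✓)
size-2^2 implicants → -01-  -10-  0--0  1--1
Unchecked terms (primes): -01-, -10-, 0--0, 1--1
Minterm coverage:
  m0 ⊆ 0--0 [E]
  m2 ⊆ -01-,0--0
  m3 ⊆ -01- [E]
  m4 ⊆ -10-,0--0
  m5 ⊆ -10- [E]
  m9 ⊆ 1--1 [E]
  m11 ⊆ -01-,1--1
  m15 ⊆ 1--1 [E]
E = {-01-, -10-, 0--0, 1--1}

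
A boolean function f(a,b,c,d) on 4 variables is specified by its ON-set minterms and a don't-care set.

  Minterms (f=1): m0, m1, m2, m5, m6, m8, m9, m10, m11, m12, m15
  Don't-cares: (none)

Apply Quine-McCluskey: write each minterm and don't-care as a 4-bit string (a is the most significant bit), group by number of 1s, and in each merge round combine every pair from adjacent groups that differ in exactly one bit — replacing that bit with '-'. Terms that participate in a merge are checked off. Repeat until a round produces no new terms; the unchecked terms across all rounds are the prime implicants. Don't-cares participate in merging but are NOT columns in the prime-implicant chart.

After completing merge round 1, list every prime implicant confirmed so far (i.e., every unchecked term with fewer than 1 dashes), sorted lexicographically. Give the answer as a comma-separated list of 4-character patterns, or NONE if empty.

size-2^0 implicants → 0000(✓)  0001(✓)  0010(✓)  0101(✓)  0110(✓)  1000(✓)  1001(✓)  1010(✓)  1011(✓)  1100(✓)  1111(✓)
size-2^1 implicants → -000(✓)  -001(✓)  -010(✓)  0-01  0-10  00-0(✓)  000-(✓)  1-00  1-11  10-0(✓)  10-1(✓)  100-(✓)  101-(✓)
size-2^2 implicants → -0-0  -00-  10--
Unchecked terms (primes): -0-0, -00-, 0-01, 0-10, 1-00, 1-11, 10--

NONE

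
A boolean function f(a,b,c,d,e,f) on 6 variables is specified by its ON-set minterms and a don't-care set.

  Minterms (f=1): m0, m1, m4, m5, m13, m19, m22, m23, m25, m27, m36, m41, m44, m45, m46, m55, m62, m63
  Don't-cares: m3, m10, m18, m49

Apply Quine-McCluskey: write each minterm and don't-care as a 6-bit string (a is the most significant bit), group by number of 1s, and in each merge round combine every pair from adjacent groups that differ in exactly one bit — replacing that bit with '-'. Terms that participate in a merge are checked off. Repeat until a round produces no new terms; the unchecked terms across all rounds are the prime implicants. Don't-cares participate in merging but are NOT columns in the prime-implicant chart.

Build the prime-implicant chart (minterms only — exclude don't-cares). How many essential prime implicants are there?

4

[col 0] 000000*, 000001*, 000011*, 000100*, 000101*, 001010, 001101*, 010010*, 010011*, 010110*, 010111*, 011001*, 011011*, 100100*, 101001*, 101100*, 101101*, 101110*, 110001, 110111*, 111110*, 111111*
[col 1] -00100, -01101, -10111, 0-0011, 00-101, 000-00*, 000-01*, 0000-1, 00000-*, 00010-*, 01-011, 010-10*, 010-11*, 01001-*, 01011-*, 0110-1, 1-1110, 10-100, 101-01, 1011-0, 10110-, 11-111, 11111-
[col 2] 000-0-, 010-1-
Prime implicants: -00100, -01101, -10111, 0-0011, 00-101, 000-0-, 0000-1, 001010, 01-011, 010-1-, 0110-1, 1-1110, 10-100, 101-01, 1011-0, 10110-, 11-111, 110001, 11111-
PI chart (minterm → PIs covering it):
  0 | 000-0-  (sole → essential)
  1 | 000-0-,0000-1
  4 | -00100,000-0-
  5 | 00-101,000-0-
  13 | -01101,00-101
  19 | 0-0011,01-011,010-1-
  22 | 010-1-  (sole → essential)
  23 | -10111,010-1-
  25 | 0110-1  (sole → essential)
  27 | 01-011,0110-1
  36 | -00100,10-100
  41 | 101-01  (sole → essential)
  44 | 10-100,1011-0,10110-
  45 | -01101,101-01,10110-
  46 | 1-1110,1011-0
  55 | -10111,11-111
  62 | 1-1110,11111-
  63 | 11-111,11111-
Essential prime implicants: 000-0-, 010-1-, 0110-1, 101-01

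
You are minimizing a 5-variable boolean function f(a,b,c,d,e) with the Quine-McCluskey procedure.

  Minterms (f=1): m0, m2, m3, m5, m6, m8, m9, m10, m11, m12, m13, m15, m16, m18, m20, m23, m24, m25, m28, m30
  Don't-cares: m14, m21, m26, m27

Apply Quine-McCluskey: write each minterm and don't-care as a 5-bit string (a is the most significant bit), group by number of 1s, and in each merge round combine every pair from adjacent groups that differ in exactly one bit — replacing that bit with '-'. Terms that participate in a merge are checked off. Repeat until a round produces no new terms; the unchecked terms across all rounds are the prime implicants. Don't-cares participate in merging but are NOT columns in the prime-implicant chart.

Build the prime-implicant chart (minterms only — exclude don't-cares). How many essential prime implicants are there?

7

size-2^0 implicants → 00000(✓)  00010(✓)  00011(✓)  00101(✓)  00110(✓)  01000(✓)  01001(✓)  01010(✓)  01011(✓)  01100(✓)  01101(✓)  01110(✓)  01111(✓)  10000(✓)  10010(✓)  10100(✓)  10101(✓)  10111(✓)  11000(✓)  11001(✓)  11010(✓)  11011(✓)  11100(✓)  11110(✓)
size-2^1 implicants → -0000(✓)  -0010(✓)  -0101  -1000(✓)  -1001(✓)  -1010(✓)  -1011(✓)  -1100(✓)  -1110(✓)  0-000(✓)  0-010(✓)  0-011(✓)  0-101  0-110(✓)  00-10(✓)  000-0(✓)  0001-(✓)  01-00(✓)  01-01(✓)  01-10(✓)  01-11(✓)  010-0(✓)  010-1(✓)  0100-(✓)  0101-(✓)  011-0(✓)  011-1(✓)  0110-(✓)  0111-(✓)  1-000(✓)  1-010(✓)  1-100(✓)  10-00(✓)  100-0(✓)  101-1  1010-  11-00(✓)  11-10(✓)  110-0(✓)  110-1(✓)  1100-(✓)  1101-(✓)  111-0(✓)
size-2^2 implicants → --000(✓)  --010(✓)  -00-0(✓)  -1-00(✓)  -1-10(✓)  -10-0(✓)  -10-1(✓)  -100-(✓)  -101-(✓)  -11-0(✓)  0--10  0-0-0(✓)  0-01-  01--0(✓)  01--1(✓)  01-0-(✓)  01-1-(✓)  010--(✓)  011--(✓)  1--00  1-0-0(✓)  11--0(✓)  110--(✓)
size-2^3 implicants → --0-0  -1--0  -10--  01---
Unchecked terms (primes): --0-0, -0101, -1--0, -10--, 0--10, 0-01-, 0-101, 01---, 1--00, 101-1, 1010-
Minterm coverage:
  m0 ⊆ --0-0 [E]
  m2 ⊆ --0-0,0--10,0-01-
  m3 ⊆ 0-01- [E]
  m5 ⊆ -0101,0-101
  m6 ⊆ 0--10 [E]
  m8 ⊆ --0-0,-1--0,-10--,01---
  m9 ⊆ -10--,01---
  m10 ⊆ --0-0,-1--0,-10--,0--10,0-01-,01---
  m11 ⊆ -10--,0-01-,01---
  m12 ⊆ -1--0,01---
  m13 ⊆ 0-101,01---
  m15 ⊆ 01--- [E]
  m16 ⊆ --0-0,1--00
  m18 ⊆ --0-0 [E]
  m20 ⊆ 1--00,1010-
  m23 ⊆ 101-1 [E]
  m24 ⊆ --0-0,-1--0,-10--,1--00
  m25 ⊆ -10-- [E]
  m28 ⊆ -1--0,1--00
  m30 ⊆ -1--0 [E]
E = {--0-0, -1--0, -10--, 0--10, 0-01-, 01---, 101-1}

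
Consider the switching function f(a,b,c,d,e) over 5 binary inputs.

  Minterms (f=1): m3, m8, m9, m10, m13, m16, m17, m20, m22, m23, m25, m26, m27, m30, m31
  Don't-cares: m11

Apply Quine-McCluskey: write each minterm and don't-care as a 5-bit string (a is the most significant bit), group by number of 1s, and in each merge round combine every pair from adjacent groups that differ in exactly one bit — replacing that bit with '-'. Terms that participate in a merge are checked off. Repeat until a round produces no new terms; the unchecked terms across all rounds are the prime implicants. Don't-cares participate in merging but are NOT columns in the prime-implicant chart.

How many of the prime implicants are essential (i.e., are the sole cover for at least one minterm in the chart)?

4

size-2^0 implicants → 00011(✓)  01000(✓)  01001(✓)  01010(✓)  01011(✓)  01101(✓)  10000(✓)  10001(✓)  10100(✓)  10110(✓)  10111(✓)  11001(✓)  11010(✓)  11011(✓)  11110(✓)  11111(✓)
size-2^1 implicants → -1001(✓)  -1010(✓)  -1011(✓)  0-011  01-01  010-0(✓)  010-1(✓)  0100-(✓)  0101-(✓)  1-001  1-110(✓)  1-111(✓)  10-00  1000-  101-0  1011-(✓)  11-10(✓)  11-11(✓)  110-1(✓)  1101-(✓)  1111-(✓)
size-2^2 implicants → -10-1  -101-  010--  1-11-  11-1-
Unchecked terms (primes): -10-1, -101-, 0-011, 01-01, 010--, 1-001, 1-11-, 10-00, 1000-, 101-0, 11-1-
Minterm coverage:
  m3 ⊆ 0-011 [E]
  m8 ⊆ 010-- [E]
  m9 ⊆ -10-1,01-01,010--
  m10 ⊆ -101-,010--
  m13 ⊆ 01-01 [E]
  m16 ⊆ 10-00,1000-
  m17 ⊆ 1-001,1000-
  m20 ⊆ 10-00,101-0
  m22 ⊆ 1-11-,101-0
  m23 ⊆ 1-11- [E]
  m25 ⊆ -10-1,1-001
  m26 ⊆ -101-,11-1-
  m27 ⊆ -10-1,-101-,11-1-
  m30 ⊆ 1-11-,11-1-
  m31 ⊆ 1-11-,11-1-
E = {0-011, 01-01, 010--, 1-11-}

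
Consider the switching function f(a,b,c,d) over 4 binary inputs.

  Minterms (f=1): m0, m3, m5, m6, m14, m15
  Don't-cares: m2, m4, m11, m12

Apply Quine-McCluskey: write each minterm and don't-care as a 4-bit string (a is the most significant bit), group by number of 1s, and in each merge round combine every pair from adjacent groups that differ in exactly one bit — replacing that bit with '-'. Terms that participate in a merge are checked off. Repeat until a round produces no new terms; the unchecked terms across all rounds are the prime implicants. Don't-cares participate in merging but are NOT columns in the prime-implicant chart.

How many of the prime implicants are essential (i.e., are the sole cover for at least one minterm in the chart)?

2

size-2^0 implicants → 0000(✓)  0010(✓)  0011(✓)  0100(✓)  0101(✓)  0110(✓)  1011(✓)  1100(✓)  1110(✓)  1111(✓)
size-2^1 implicants → -011  -100(✓)  -110(✓)  0-00(✓)  0-10(✓)  00-0(✓)  001-  01-0(✓)  010-  1-11  11-0(✓)  111-
size-2^2 implicants → -1-0  0--0
Unchecked terms (primes): -011, -1-0, 0--0, 001-, 010-, 1-11, 111-
Minterm coverage:
  m0 ⊆ 0--0 [E]
  m3 ⊆ -011,001-
  m5 ⊆ 010- [E]
  m6 ⊆ -1-0,0--0
  m14 ⊆ -1-0,111-
  m15 ⊆ 1-11,111-
E = {0--0, 010-}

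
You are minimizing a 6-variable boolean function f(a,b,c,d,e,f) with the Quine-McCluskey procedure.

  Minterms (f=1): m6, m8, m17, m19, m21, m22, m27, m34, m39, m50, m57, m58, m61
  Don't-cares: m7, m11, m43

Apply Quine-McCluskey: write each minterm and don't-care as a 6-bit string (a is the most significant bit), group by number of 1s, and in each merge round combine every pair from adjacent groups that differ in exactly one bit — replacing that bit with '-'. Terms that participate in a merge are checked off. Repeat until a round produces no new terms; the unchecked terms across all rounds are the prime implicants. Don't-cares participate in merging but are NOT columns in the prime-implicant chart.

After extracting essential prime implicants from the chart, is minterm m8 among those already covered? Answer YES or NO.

[col 0] 000110*, 000111*, 001000, 001011*, 010001*, 010011*, 010101*, 010110*, 011011*, 100010*, 100111*, 101011*, 110010*, 111001*, 111010*, 111101*
[col 1] -00111, -01011, 0-0110, 0-1011, 00011-, 01-011, 010-01, 0100-1, 1-0010, 11-010, 111-01
Prime implicants: -00111, -01011, 0-0110, 0-1011, 00011-, 001000, 01-011, 010-01, 0100-1, 1-0010, 11-010, 111-01
PI chart (minterm → PIs covering it):
  6 | 0-0110,00011-
  8 | 001000  (sole → essential)
  17 | 010-01,0100-1
  19 | 01-011,0100-1
  21 | 010-01  (sole → essential)
  22 | 0-0110  (sole → essential)
  27 | 0-1011,01-011
  34 | 1-0010  (sole → essential)
  39 | -00111  (sole → essential)
  50 | 1-0010,11-010
  57 | 111-01  (sole → essential)
  58 | 11-010  (sole → essential)
  61 | 111-01  (sole → essential)
Essential prime implicants: -00111, 0-0110, 001000, 010-01, 1-0010, 11-010, 111-01

YES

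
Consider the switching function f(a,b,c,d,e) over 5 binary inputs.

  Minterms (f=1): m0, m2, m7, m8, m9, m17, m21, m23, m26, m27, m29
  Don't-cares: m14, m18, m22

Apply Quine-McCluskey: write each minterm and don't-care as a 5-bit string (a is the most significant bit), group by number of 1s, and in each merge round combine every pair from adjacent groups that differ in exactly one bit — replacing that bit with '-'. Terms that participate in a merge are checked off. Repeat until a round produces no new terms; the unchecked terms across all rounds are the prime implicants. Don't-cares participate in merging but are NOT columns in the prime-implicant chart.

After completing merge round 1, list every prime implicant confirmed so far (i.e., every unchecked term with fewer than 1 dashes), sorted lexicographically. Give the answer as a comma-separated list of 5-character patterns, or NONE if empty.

[col 0] 00000*, 00010*, 00111*, 01000*, 01001*, 01110, 10001*, 10010*, 10101*, 10110*, 10111*, 11010*, 11011*, 11101*
[col 1] -0010, -0111, 0-000, 000-0, 0100-, 1-010, 1-101, 10-01, 10-10, 101-1, 1011-, 1101-
Prime implicants: -0010, -0111, 0-000, 000-0, 0100-, 01110, 1-010, 1-101, 10-01, 10-10, 101-1, 1011-, 1101-

01110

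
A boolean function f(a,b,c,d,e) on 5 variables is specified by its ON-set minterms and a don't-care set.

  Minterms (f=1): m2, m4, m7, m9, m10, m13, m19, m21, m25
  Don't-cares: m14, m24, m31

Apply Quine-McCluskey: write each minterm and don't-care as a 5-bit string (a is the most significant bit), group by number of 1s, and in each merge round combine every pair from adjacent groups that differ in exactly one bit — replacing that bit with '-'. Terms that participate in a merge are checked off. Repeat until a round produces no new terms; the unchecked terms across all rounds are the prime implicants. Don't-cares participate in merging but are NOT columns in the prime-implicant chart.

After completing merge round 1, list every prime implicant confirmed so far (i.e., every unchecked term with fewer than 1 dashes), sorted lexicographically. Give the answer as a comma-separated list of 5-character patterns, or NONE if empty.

00100, 00111, 10011, 10101, 11111

[col 0] 00010*, 00100, 00111, 01001*, 01010*, 01101*, 01110*, 10011, 10101, 11000*, 11001*, 11111
[col 1] -1001, 0-010, 01-01, 01-10, 1100-
Prime implicants: -1001, 0-010, 00100, 00111, 01-01, 01-10, 10011, 10101, 1100-, 11111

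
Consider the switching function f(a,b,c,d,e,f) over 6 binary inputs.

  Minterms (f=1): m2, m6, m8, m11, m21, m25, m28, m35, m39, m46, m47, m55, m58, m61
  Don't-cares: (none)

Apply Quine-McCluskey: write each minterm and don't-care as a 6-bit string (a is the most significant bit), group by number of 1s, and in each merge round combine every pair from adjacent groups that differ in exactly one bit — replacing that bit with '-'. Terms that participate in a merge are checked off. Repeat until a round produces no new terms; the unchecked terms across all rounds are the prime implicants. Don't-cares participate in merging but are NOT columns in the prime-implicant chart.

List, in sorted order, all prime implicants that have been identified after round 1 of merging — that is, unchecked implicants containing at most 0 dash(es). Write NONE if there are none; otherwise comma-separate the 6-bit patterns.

001000, 001011, 010101, 011001, 011100, 111010, 111101

size-2^0 implicants → 000010(✓)  000110(✓)  001000  001011  010101  011001  011100  100011(✓)  100111(✓)  101110(✓)  101111(✓)  110111(✓)  111010  111101
size-2^1 implicants → 000-10  1-0111  10-111  100-11  10111-
Unchecked terms (primes): 000-10, 001000, 001011, 010101, 011001, 011100, 1-0111, 10-111, 100-11, 10111-, 111010, 111101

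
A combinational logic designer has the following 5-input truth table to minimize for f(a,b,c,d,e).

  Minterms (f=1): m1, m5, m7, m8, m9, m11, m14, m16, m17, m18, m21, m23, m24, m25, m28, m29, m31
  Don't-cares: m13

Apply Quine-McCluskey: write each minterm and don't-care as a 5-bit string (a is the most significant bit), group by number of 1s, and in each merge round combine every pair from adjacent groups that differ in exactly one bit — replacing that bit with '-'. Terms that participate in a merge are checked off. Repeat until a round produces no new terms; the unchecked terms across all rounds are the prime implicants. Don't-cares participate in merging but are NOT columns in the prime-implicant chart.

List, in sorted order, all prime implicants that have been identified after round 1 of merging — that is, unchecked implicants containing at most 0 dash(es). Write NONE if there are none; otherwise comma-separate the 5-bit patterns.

[col 0] 00001*, 00101*, 00111*, 01000*, 01001*, 01011*, 01101*, 01110, 10000*, 10001*, 10010*, 10101*, 10111*, 11000*, 11001*, 11100*, 11101*, 11111*
[col 1] -0001*, -0101*, -0111*, -1000*, -1001*, -1101*, 0-001*, 0-101*, 00-01*, 001-1*, 01-01*, 010-1, 0100-*, 1-000*, 1-001*, 1-101*, 1-111*, 10-01*, 100-0, 1000-*, 101-1*, 11-00*, 11-01*, 1100-*, 111-1*, 1110-*
[col 2] --001*, --101*, -0-01*, -01-1, -1-01*, -100-, 0--01*, 1--01*, 1-00-, 1-1-1, 11-0-
[col 3] ---01
Prime implicants: ---01, -01-1, -100-, 010-1, 01110, 1-00-, 1-1-1, 100-0, 11-0-

01110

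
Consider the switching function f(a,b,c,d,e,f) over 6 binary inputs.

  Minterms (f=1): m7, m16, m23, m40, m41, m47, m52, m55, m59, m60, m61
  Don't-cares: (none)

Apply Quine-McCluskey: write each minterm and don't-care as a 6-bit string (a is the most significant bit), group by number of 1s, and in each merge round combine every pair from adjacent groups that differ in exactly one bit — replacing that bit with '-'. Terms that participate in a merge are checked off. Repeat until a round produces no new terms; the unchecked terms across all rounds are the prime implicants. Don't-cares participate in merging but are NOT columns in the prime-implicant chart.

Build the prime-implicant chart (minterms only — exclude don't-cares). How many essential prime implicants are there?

8

Round 0: 000111✓ 010000 010111✓ 101000✓ 101001✓ 101111 110100✓ 110111✓ 111011 111100✓ 111101✓
Round 1: -10111 0-0111 10100- 11-100 11110-
PIs = {-10111, 0-0111, 010000, 10100-, 101111, 11-100, 111011, 11110-}
Coverage chart:
  m7: 0-0111 ←essential
  m16: 010000 ←essential
  m23: -10111,0-0111
  m40: 10100- ←essential
  m41: 10100- ←essential
  m47: 101111 ←essential
  m52: 11-100 ←essential
  m55: -10111 ←essential
  m59: 111011 ←essential
  m60: 11-100,11110-
  m61: 11110- ←essential
Essential: -10111, 0-0111, 010000, 10100-, 101111, 11-100, 111011, 11110-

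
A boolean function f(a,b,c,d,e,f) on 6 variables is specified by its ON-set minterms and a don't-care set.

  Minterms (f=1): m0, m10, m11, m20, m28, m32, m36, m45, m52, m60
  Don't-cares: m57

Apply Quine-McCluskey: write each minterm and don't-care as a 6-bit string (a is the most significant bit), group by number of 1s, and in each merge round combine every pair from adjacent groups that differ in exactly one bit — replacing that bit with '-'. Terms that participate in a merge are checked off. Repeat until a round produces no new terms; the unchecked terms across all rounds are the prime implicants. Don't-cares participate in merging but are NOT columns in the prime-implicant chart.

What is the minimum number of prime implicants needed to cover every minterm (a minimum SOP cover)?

5

Round 0: 000000✓ 001010✓ 001011✓ 010100✓ 011100✓ 100000✓ 100100✓ 101101 110100✓ 111001 111100✓
Round 1: -00000 -10100✓ -11100✓ 00101- 01-100✓ 1-0100 100-00 11-100✓
Round 2: -1-100
PIs = {-00000, -1-100, 00101-, 1-0100, 100-00, 101101, 111001}
Coverage chart:
  m0: -00000 ←essential
  m10: 00101- ←essential
  m11: 00101- ←essential
  m20: -1-100 ←essential
  m28: -1-100 ←essential
  m32: -00000,100-00
  m36: 1-0100,100-00
  m45: 101101 ←essential
  m52: -1-100,1-0100
  m60: -1-100 ←essential
Essential: -00000, -1-100, 00101-, 101101
Petrick residual → 1-0100
Min cover (5 terms): b'c'd'e'f' + bde'f' + a'b'cd'e + ac'de'f' + ab'cde'f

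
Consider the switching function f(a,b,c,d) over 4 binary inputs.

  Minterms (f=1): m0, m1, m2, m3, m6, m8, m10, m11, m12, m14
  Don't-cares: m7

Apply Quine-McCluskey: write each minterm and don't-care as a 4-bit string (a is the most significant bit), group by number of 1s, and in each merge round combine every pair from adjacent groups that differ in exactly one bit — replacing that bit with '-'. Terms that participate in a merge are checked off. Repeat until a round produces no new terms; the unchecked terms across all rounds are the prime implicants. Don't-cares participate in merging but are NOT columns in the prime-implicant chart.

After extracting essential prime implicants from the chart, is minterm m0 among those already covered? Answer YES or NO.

YES

size-2^0 implicants → 0000(✓)  0001(✓)  0010(✓)  0011(✓)  0110(✓)  0111(✓)  1000(✓)  1010(✓)  1011(✓)  1100(✓)  1110(✓)
size-2^1 implicants → -000(✓)  -010(✓)  -011(✓)  -110(✓)  0-10(✓)  0-11(✓)  00-0(✓)  00-1(✓)  000-(✓)  001-(✓)  011-(✓)  1-00(✓)  1-10(✓)  10-0(✓)  101-(✓)  11-0(✓)
size-2^2 implicants → --10  -0-0  -01-  0-1-  00--  1--0
Unchecked terms (primes): --10, -0-0, -01-, 0-1-, 00--, 1--0
Minterm coverage:
  m0 ⊆ -0-0,00--
  m1 ⊆ 00-- [E]
  m2 ⊆ --10,-0-0,-01-,0-1-,00--
  m3 ⊆ -01-,0-1-,00--
  m6 ⊆ --10,0-1-
  m8 ⊆ -0-0,1--0
  m10 ⊆ --10,-0-0,-01-,1--0
  m11 ⊆ -01- [E]
  m12 ⊆ 1--0 [E]
  m14 ⊆ --10,1--0
E = {-01-, 00--, 1--0}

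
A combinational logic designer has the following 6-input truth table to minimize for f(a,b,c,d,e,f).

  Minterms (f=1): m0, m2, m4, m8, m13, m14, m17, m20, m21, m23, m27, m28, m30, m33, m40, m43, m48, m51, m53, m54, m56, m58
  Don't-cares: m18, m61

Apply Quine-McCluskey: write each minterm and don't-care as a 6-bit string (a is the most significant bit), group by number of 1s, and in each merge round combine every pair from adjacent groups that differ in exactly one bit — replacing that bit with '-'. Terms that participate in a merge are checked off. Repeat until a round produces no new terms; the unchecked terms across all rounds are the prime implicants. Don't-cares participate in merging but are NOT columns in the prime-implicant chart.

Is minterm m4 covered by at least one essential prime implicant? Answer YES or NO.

NO

Round 0: 000000✓ 000010✓ 000100✓ 001000✓ 001101 001110✓ 010001✓ 010010✓ 010100✓ 010101✓ 010111✓ 011011 011100✓ 011110✓ 100001 101000✓ 101011 110000✓ 110011 110101✓ 110110 111000✓ 111010✓ 111101✓
Round 1: -01000 -10101 0-0010 0-0100 0-1110 00-000 000-00 0000-0 01-100 010-01 0101-1 01010- 0111-0 1-1000 11-000 11-101 1110-0
PIs = {-01000, -10101, 0-0010, 0-0100, 0-1110, 00-000, 000-00, 0000-0, 001101, 01-100, 010-01, 0101-1, 01010-, 011011, 0111-0, 1-1000, 100001, 101011, 11-000, 11-101, 110011, 110110, 1110-0}
Coverage chart:
  m0: 00-000,000-00,0000-0
  m2: 0-0010,0000-0
  m4: 0-0100,000-00
  m8: -01000,00-000
  m13: 001101 ←essential
  m14: 0-1110 ←essential
  m17: 010-01 ←essential
  m20: 0-0100,01-100,01010-
  m21: -10101,010-01,0101-1,01010-
  m23: 0101-1 ←essential
  m27: 011011 ←essential
  m28: 01-100,0111-0
  m30: 0-1110,0111-0
  m33: 100001 ←essential
  m40: -01000,1-1000
  m43: 101011 ←essential
  m48: 11-000 ←essential
  m51: 110011 ←essential
  m53: -10101,11-101
  m54: 110110 ←essential
  m56: 1-1000,11-000,1110-0
  m58: 1110-0 ←essential
Essential: 0-1110, 001101, 010-01, 0101-1, 011011, 100001, 101011, 11-000, 110011, 110110, 1110-0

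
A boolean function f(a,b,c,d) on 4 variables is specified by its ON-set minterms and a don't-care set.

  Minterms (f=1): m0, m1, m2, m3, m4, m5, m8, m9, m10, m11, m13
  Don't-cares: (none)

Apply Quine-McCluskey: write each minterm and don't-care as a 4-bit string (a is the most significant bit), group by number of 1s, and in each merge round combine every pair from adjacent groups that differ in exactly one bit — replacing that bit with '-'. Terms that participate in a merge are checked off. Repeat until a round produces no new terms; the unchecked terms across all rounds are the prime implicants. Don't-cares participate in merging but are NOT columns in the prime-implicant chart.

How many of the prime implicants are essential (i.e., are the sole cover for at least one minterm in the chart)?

3

Round 0: 0000✓ 0001✓ 0010✓ 0011✓ 0100✓ 0101✓ 1000✓ 1001✓ 1010✓ 1011✓ 1101✓
Round 1: -000✓ -001✓ -010✓ -011✓ -101✓ 0-00✓ 0-01✓ 00-0✓ 00-1✓ 000-✓ 001-✓ 010-✓ 1-01✓ 10-0✓ 10-1✓ 100-✓ 101-✓
Round 2: --01 -0-0✓ -0-1✓ -00-✓ -01-✓ 0-0- 00--✓ 10--✓
Round 3: -0--
PIs = {--01, -0--, 0-0-}
Coverage chart:
  m0: -0--,0-0-
  m1: --01,-0--,0-0-
  m2: -0-- ←essential
  m3: -0-- ←essential
  m4: 0-0- ←essential
  m5: --01,0-0-
  m8: -0-- ←essential
  m9: --01,-0--
  m10: -0-- ←essential
  m11: -0-- ←essential
  m13: --01 ←essential
Essential: --01, -0--, 0-0-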